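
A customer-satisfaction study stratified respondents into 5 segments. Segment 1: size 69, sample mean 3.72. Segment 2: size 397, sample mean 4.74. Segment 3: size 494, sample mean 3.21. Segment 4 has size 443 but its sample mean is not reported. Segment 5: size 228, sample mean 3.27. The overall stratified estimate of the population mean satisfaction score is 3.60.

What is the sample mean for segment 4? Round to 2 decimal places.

Σ Nₕx̄ₕ = N·μ, so 443·x̄_4 = 1631·3.60 − (69·3.72 + 397·4.74 + 494·3.21 + 228·3.27).
= 5871.6 − 4469.76 = 1401.84.
x̄_4 = 1401.84 / 443 = 3.1644... → 3.16.

3.16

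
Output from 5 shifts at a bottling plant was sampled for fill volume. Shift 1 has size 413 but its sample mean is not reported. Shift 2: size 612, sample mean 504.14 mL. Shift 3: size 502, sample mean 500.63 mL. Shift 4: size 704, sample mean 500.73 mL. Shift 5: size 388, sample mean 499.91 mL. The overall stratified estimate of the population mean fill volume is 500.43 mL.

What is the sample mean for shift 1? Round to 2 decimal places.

494.67

Σ Nₕx̄ₕ = N·μ, so 413·x̄_1 = 2619·500.43 − (612·504.14 + 502·500.63 + 704·500.73 + 388·499.91).
= 1310626.17 − 1106328.94 = 204297.23.
x̄_1 = 204297.23 / 413 = 494.6664... → 494.67.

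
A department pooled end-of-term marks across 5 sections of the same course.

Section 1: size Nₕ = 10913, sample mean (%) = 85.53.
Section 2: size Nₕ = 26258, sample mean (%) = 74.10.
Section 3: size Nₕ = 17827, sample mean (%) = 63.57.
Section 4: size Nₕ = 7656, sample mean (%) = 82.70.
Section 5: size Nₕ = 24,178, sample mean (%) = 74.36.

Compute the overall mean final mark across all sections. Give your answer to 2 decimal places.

x̄_st = (Σ Nₕx̄ₕ) / (Σ Nₕ) = (10913·85.53 + 26258·74.10 + 17827·63.57 + 7656·82.70 + 24178·74.36) / 86832
= 6443396.36 / 86832 = 74.2053... → 74.21.

74.21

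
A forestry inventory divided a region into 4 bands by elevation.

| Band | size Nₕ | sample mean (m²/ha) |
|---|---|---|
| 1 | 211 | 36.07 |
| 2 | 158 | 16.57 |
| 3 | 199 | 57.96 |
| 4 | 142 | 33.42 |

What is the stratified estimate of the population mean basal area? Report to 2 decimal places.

37.34

N = 211 + 158 + 199 + 142 = 710.
The stratified mean weights each stratum mean by its population share Nₕ/N.
Σ Nₕx̄ₕ = 211·36.07 + 158·16.57 + 199·57.96 + 142·33.42 = 7610.77 + 2618.06 + 11534.04 + 4745.64 = 26508.51.
Divide by N: 26508.51 / 710 = 37.3359... → 37.34.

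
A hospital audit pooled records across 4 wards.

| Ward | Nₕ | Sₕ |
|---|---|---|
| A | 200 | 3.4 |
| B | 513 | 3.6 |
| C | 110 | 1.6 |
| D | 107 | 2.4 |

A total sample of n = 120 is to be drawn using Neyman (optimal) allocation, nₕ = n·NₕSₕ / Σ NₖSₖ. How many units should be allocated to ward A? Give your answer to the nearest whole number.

28

Σ NₕSₕ = 200·3.4 + 513·3.6 + 110·1.6 + 107·2.4 = 2959.6.
Share for A: 680/2959.6 = 0.22976.
n_A = 120 × 0.22976 = 27.571... → 28.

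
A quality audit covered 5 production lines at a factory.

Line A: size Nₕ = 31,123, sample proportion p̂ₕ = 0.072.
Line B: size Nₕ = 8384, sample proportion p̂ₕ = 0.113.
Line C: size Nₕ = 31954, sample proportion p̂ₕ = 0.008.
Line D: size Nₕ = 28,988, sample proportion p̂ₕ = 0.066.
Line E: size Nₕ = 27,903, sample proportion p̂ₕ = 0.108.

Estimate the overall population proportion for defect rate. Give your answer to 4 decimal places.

Wₕ = Nₕ/N with N = 128352: 0.2425, 0.0653, 0.2490, 0.2258, 0.2174.
p̂_st = 0.2425·0.072 + 0.0653·0.113 + 0.2490·0.008 + 0.2258·0.066 + 0.2174·0.108 ≈ 0.065216... → 0.0652.

0.0652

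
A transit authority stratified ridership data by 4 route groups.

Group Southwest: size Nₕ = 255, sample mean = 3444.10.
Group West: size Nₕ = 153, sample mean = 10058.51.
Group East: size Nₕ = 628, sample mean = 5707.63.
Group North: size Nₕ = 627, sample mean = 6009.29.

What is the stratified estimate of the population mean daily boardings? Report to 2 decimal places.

N = 255 + 153 + 628 + 627 = 1663.
The stratified mean weights each stratum mean by its population share Nₕ/N.
Σ Nₕx̄ₕ = 255·3444.10 + 153·10058.51 + 628·5707.63 + 627·6009.29 = 878245.5 + 1538952.03 + 3584391.64 + 3767824.83 = 9769414.
Divide by N: 9769414 / 1663 = 5874.5725... → 5874.57.

5874.57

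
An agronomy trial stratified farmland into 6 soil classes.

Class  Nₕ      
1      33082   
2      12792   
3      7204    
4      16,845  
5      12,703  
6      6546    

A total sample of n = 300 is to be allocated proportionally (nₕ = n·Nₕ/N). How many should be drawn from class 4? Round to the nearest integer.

57

N = 33082 + 12792 + 7204 + 16845 + 12703 + 6546 = 89172.
n_4 = 300·16845/89172 = 56.671... → 57.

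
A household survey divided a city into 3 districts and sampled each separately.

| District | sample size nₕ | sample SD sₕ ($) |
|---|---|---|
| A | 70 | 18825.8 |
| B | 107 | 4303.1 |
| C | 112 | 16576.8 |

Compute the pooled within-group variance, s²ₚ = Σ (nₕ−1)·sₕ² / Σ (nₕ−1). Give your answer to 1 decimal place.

Degrees of freedom: 69 + 106 + 111 = 286.
Σ(nₕ−1)sₕ² = 69·354410745.64 + 106·18516669.61 + 111·274790298.24 = 56918831532.46.
s²ₚ = 56918831532.46 / 286 = 199016893.470... → 199016893.5.

199016893.5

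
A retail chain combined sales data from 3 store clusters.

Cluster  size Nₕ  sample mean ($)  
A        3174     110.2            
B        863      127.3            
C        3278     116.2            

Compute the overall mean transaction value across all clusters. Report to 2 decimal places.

N = 3174 + 863 + 3278 = 7315.
Overall mean = Σ (Nₕ/N)·x̄ₕ — weight by population share, not a simple average.
Σ Nₕx̄ₕ = 3174·110.2 + 863·127.3 + 3278·116.2 = 349774.8 + 109859.9 + 380903.6 = 840538.3.
Divide by N: 840538.3 / 7315 = 114.9061... → 114.91.

114.91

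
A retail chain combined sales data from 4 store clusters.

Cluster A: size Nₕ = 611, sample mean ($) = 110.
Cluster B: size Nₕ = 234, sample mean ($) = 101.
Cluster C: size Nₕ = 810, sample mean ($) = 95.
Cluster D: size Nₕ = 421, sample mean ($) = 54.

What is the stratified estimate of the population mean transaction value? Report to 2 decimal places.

N = 2076; weights Wₕ = Nₕ/N = (0.2943, 0.1127, 0.3902, 0.2028).
x̄_st = Σ Wₕ·x̄ₕ = 0.2943·110 + 0.1127·101 + 0.3902·95 + 0.2028·54 ≈ 91.7765...
→ 91.78.

91.78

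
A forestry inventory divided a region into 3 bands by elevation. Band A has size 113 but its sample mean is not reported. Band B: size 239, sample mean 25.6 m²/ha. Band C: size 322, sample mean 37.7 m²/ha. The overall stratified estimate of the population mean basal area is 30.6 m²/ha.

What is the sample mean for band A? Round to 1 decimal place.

N = 113 + 239 + 322 = 674.
Overall total = μ·N = 30.6·674 = 20624.4.
Subtract the known strata: 239·25.6 + 322·37.7 = 18257.8.
Remaining total for band A: 20624.4 − 18257.8 = 2366.6.
Divide by its size: 2366.6 / 113 = 20.943... → 20.9.

20.9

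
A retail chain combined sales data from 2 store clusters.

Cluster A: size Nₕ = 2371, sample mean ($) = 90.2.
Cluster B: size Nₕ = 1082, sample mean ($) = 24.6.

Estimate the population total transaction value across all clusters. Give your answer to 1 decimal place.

Population total = Σ Nₕ·x̄ₕ (each stratum's size times its mean).
2371·90.2 + 1082·24.6 = 213864.2 + 26617.2 = 240481.4.

240481.4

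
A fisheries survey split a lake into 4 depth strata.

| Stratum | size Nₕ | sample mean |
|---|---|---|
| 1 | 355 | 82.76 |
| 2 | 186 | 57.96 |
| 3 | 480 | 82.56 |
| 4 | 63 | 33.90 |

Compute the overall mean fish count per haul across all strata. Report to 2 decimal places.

x̄_st = (Σ Nₕx̄ₕ) / (Σ Nₕ) = (355·82.76 + 186·57.96 + 480·82.56 + 63·33.90) / 1084
= 81924.86 / 1084 = 75.5764... → 75.58.

75.58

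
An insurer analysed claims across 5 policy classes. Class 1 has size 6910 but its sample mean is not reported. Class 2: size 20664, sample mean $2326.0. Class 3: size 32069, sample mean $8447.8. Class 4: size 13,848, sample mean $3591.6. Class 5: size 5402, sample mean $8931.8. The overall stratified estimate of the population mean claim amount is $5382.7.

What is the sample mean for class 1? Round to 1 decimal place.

1113.5

N = 6910 + 20664 + 32069 + 13848 + 5402 = 78893.
Overall total = μ·N = 5382.7·78893 = 424657351.1.
Subtract the known strata: 20664·2326.0 + 32069·8447.8 + 13848·3591.6 + 5402·8931.8 = 416963022.6.
Remaining total for class 1: 424657351.1 − 416963022.6 = 7694328.5.
Divide by its size: 7694328.5 / 6910 = 1113.506... → 1113.5.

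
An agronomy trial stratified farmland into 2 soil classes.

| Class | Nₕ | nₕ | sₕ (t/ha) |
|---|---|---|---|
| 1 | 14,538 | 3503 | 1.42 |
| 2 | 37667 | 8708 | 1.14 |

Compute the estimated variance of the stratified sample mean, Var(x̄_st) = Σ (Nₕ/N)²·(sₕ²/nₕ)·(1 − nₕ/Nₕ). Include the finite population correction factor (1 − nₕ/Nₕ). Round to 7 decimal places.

N = 52205; Wₕ = Nₕ/N.
class 1: (14538/52205)²·1.42²/3503·(1 − 3503/14538) = 0.0000338836
class 2: (37667/52205)²·1.14²/8708·(1 − 8708/37667) = 0.0000597326
Sum = 0.0000936162 → 0.0000936.

0.0000936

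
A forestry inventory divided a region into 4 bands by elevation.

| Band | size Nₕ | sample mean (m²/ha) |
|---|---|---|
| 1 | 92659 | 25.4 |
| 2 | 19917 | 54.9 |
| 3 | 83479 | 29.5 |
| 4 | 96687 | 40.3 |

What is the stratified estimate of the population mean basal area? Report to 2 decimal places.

N = 92659 + 19917 + 83479 + 96687 = 292742.
Weight each subgroup mean by Nₕ/N and sum.
Σ Nₕx̄ₕ = 92659·25.4 + 19917·54.9 + 83479·29.5 + 96687·40.3 = 2353538.6 + 1093443.3 + 2462630.5 + 3896486.1 = 9806098.5.
Divide by N: 9806098.5 / 292742 = 33.4974... → 33.50.

33.50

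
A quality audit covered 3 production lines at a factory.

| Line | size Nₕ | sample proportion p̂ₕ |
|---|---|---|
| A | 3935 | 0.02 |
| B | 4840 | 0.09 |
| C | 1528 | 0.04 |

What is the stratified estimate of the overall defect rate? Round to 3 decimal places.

Wₕ = Nₕ/N with N = 10303: 0.3819, 0.4698, 0.1483.
p̂_st = 0.3819·0.02 + 0.4698·0.09 + 0.1483·0.04 ≈ 0.05585... → 0.056.

0.056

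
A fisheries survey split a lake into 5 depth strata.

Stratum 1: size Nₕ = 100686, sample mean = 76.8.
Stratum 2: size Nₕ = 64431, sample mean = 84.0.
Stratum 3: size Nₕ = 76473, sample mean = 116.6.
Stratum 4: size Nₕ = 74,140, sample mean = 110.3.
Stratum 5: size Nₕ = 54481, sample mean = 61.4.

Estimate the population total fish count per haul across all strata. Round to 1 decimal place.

33584416.0

1: 100686·76.8 = 7732684.8
2: 64431·84.0 = 5412204
3: 76473·116.6 = 8916751.8
4: 74140·110.3 = 8177642
5: 54481·61.4 = 3345133.4
τ̂ = Σ Nₕx̄ₕ = 33584416.0.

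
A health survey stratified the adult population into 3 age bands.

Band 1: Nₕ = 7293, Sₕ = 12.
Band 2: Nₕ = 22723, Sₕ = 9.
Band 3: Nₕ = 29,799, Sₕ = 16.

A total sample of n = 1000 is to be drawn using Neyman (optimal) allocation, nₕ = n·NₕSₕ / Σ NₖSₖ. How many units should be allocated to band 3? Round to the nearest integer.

620

1: NₕSₕ = 7293·12 = 87516
2: NₕSₕ = 22723·9 = 204507
3: NₕSₕ = 29799·16 = 476784
Σ NₕSₕ = 768807.
n_3 = 1000·476784/768807 = 620.161... → 620.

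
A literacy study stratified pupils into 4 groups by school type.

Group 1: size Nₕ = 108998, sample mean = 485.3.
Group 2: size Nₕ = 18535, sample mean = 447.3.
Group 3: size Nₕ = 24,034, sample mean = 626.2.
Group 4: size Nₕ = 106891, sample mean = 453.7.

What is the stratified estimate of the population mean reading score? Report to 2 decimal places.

N = 258458; weights Wₕ = Nₕ/N = (0.4217, 0.0717, 0.0930, 0.4136).
x̄_st = Σ Wₕ·x̄ₕ = 0.4217·485.3 + 0.0717·447.3 + 0.0930·626.2 + 0.4136·453.7 ≈ 482.6083...
→ 482.61.

482.61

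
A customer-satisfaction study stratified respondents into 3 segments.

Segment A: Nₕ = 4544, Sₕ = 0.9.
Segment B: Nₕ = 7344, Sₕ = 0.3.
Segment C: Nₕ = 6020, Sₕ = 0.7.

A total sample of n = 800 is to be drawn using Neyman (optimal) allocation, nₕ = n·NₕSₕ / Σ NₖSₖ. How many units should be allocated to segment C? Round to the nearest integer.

Σ NₕSₕ = 4544·0.9 + 7344·0.3 + 6020·0.7 = 10506.8.
Share for C: 4214/10506.8 = 0.40107.
n_C = 800 × 0.40107 = 320.859... → 321.

321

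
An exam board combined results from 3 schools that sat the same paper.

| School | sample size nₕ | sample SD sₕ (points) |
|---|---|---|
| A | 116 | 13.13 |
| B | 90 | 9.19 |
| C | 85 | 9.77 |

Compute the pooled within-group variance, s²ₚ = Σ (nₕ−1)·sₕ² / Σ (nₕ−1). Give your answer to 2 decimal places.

A: (116−1)·13.13² = 115·172.3969 = 19825.6435
B: (90−1)·9.19² = 89·84.4561 = 7516.5929
C: (85−1)·9.77² = 84·95.4529 = 8018.0436
Numerator = 35360.28; denominator = Σ(nₕ−1) = 288.
s²ₚ = 35360.28/288 = 122.7788... → 122.78.

122.78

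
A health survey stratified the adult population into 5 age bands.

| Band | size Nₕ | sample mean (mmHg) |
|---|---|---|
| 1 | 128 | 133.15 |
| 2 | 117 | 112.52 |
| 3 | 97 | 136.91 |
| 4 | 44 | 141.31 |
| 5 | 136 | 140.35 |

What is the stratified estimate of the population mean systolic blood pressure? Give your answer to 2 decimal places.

N = 522; weights Wₕ = Nₕ/N = (0.2452, 0.2241, 0.1858, 0.0843, 0.2605).
x̄_st = Σ Wₕ·x̄ₕ = 0.2452·133.15 + 0.2241·112.52 + 0.1858·136.91 + 0.0843·141.31 + 0.2605·140.35 ≈ 131.7884...
→ 131.79.

131.79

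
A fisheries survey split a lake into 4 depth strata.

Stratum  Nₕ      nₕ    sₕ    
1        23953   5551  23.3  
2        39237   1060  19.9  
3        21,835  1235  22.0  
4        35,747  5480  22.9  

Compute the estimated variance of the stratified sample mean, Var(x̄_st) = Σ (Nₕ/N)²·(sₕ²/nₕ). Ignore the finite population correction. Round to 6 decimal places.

0.064474

N = 120772; Wₕ = Nₕ/N.
stratum 1: (23953/120772)²·23.3²/5551 = 0.003847051
stratum 2: (39237/120772)²·19.9²/1060 = 0.039432958
stratum 3: (21835/120772)²·22.0²/1235 = 0.012810093
stratum 4: (35747/120772)²·22.9²/5480 = 0.008383726
Sum = 0.064473828 → 0.064474.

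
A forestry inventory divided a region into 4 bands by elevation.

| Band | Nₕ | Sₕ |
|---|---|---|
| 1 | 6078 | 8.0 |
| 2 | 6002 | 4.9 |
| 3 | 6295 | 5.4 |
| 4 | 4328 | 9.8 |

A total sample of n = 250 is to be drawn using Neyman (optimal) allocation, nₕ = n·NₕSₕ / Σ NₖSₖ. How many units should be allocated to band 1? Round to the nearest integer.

1: NₕSₕ = 6078·8.0 = 48624
2: NₕSₕ = 6002·4.9 = 29409.8
3: NₕSₕ = 6295·5.4 = 33993
4: NₕSₕ = 4328·9.8 = 42414.4
Σ NₕSₕ = 154441.2.
n_1 = 250·48624/154441.2 = 78.710... → 79.

79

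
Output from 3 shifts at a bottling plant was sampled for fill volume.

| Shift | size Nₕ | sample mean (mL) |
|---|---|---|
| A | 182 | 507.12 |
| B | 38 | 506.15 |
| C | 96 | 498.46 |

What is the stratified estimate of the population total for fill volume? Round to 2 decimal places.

Population total = Σ Nₕ·x̄ₕ (each stratum's size times its mean).
182·507.12 + 38·506.15 + 96·498.46 = 92295.84 + 19233.7 + 47852.16 = 159381.70.

159381.70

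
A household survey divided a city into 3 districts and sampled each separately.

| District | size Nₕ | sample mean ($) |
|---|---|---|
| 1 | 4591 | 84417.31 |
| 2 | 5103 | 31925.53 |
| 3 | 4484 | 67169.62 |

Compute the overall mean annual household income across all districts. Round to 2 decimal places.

N = 4591 + 5103 + 4484 = 14178.
Overall mean = Σ (Nₕ/N)·x̄ₕ — weight by population share, not a simple average.
Σ Nₕx̄ₕ = 4591·84417.31 + 5103·31925.53 + 4484·67169.62 = 387559870.21 + 162915979.59 + 301188576.08 = 851664425.88.
Divide by N: 851664425.88 / 14178 = 60069.4333... → 60069.43.

60069.43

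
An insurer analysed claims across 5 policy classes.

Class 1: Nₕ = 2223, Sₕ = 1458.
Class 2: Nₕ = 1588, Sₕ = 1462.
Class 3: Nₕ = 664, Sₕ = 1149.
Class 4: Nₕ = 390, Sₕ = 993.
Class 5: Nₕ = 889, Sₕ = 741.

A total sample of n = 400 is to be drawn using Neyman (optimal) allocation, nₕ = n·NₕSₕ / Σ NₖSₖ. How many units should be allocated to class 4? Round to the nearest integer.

21

1: NₕSₕ = 2223·1458 = 3241134
2: NₕSₕ = 1588·1462 = 2321656
3: NₕSₕ = 664·1149 = 762936
4: NₕSₕ = 390·993 = 387270
5: NₕSₕ = 889·741 = 658749
Σ NₕSₕ = 7371745.
n_4 = 400·387270/7371745 = 21.014... → 21.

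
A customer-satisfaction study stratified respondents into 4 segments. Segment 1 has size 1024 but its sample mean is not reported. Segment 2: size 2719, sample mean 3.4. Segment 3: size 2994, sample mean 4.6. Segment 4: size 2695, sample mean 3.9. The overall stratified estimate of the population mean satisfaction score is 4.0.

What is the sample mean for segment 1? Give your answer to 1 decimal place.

Σ Nₕx̄ₕ = N·μ, so 1024·x̄_1 = 9432·4.0 − (2719·3.4 + 2994·4.6 + 2695·3.9).
= 37728 − 33527.5 = 4200.5.
x̄_1 = 4200.5 / 1024 = 4.102... → 4.1.

4.1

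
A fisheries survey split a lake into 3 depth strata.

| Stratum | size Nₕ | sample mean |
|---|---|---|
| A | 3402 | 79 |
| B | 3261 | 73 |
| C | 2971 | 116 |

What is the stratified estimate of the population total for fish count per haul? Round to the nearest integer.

Estimate total by summing Nₕ·x̄ₕ over strata.
3402·79 + 3261·73 + 2971·116 = 268758 + 238053 + 344636 = 851447.

851447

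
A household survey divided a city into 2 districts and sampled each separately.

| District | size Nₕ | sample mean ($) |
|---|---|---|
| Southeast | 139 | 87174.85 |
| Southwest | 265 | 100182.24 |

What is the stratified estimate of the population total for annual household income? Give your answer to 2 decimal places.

Estimate total by summing Nₕ·x̄ₕ over strata.
139·87174.85 + 265·100182.24 = 12117304.15 + 26548293.6 = 38665597.75.

38665597.75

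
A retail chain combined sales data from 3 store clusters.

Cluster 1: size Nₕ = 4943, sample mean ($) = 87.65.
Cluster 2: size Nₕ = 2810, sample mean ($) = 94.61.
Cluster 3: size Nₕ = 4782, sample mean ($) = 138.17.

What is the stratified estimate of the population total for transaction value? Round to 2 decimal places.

1: 4943·87.65 = 433253.95
2: 2810·94.61 = 265854.1
3: 4782·138.17 = 660728.94
τ̂ = Σ Nₕx̄ₕ = 1359836.99.

1359836.99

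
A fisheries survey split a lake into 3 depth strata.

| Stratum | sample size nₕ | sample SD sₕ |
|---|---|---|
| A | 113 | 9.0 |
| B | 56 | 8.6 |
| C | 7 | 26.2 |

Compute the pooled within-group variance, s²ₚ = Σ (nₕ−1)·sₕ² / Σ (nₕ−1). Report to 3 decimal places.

A: (113−1)·9.0² = 112·81 = 9072
B: (56−1)·8.6² = 55·73.96 = 4067.8
C: (7−1)·26.2² = 6·686.44 = 4118.64
Numerator = 17258.44; denominator = Σ(nₕ−1) = 173.
s²ₚ = 17258.44/173 = 99.75977... → 99.760.

99.760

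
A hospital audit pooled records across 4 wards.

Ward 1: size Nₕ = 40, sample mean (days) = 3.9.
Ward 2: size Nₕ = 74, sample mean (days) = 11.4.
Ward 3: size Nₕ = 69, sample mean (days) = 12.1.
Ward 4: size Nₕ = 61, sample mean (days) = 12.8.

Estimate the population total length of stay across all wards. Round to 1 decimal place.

1: 40·3.9 = 156
2: 74·11.4 = 843.6
3: 69·12.1 = 834.9
4: 61·12.8 = 780.8
τ̂ = Σ Nₕx̄ₕ = 2615.3.

2615.3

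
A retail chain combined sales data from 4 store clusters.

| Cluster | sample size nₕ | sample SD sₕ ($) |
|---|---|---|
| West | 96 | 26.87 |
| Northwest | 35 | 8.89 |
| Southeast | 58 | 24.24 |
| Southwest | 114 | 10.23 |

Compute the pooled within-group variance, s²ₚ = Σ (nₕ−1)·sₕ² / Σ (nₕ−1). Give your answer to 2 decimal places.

389.95

West: (96−1)·26.87² = 95·721.9969 = 68589.7055
Northwest: (35−1)·8.89² = 34·79.0321 = 2687.0914
Southeast: (58−1)·24.24² = 57·587.5776 = 33491.9232
Southwest: (114−1)·10.23² = 113·104.6529 = 11825.7777
Numerator = 116594.4978; denominator = Σ(nₕ−1) = 299.
s²ₚ = 116594.4978/299 = 389.9482... → 389.95.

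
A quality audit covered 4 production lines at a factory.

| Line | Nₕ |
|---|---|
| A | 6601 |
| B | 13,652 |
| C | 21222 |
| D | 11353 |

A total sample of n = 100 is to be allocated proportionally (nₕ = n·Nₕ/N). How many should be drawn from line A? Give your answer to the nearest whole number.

12

N = 6601 + 13652 + 21222 + 11353 = 52828.
n_A = 100·6601/52828 = 12.495... → 12.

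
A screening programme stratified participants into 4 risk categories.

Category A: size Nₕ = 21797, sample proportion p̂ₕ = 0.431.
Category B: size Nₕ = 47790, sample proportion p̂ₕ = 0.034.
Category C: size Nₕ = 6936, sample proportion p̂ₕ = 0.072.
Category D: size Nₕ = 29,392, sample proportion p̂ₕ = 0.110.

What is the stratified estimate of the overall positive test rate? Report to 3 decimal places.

N = 21797 + 47790 + 6936 + 29392 = 105915.
Overall proportion = Σ (Nₕ/N)·p̂ₕ.
Σ Nₕp̂ₕ = 9394.507 + 1624.86 + 499.392 + 3233.12 = 14751.879.
14751.879 / 105915 = 0.13928... → 0.139.

0.139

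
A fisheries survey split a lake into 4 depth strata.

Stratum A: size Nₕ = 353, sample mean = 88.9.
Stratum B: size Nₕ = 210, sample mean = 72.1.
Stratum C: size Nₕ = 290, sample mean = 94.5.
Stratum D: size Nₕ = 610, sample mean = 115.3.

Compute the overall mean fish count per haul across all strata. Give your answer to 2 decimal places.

x̄_st = (Σ Nₕx̄ₕ) / (Σ Nₕ) = (353·88.9 + 210·72.1 + 290·94.5 + 610·115.3) / 1463
= 144260.7 / 1463 = 98.6061... → 98.61.

98.61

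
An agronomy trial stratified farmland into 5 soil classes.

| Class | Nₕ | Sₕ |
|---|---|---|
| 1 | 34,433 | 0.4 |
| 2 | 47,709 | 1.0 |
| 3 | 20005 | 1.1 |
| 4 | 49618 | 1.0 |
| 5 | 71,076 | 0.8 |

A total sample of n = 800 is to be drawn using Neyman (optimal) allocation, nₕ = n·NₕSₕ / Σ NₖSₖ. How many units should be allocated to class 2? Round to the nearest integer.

1: NₕSₕ = 34433·0.4 = 13773.2
2: NₕSₕ = 47709·1.0 = 47709
3: NₕSₕ = 20005·1.1 = 22005.5
4: NₕSₕ = 49618·1.0 = 49618
5: NₕSₕ = 71076·0.8 = 56860.8
Σ NₕSₕ = 189966.5.
n_2 = 800·47709/189966.5 = 200.915... → 201.

201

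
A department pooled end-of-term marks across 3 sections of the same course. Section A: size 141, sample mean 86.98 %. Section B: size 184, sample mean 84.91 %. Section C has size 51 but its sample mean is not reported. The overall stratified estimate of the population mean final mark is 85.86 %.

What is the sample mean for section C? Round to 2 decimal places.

86.19

N = 141 + 184 + 51 = 376.
Overall total = μ·N = 85.86·376 = 32283.36.
Subtract the known strata: 141·86.98 + 184·84.91 = 27887.62.
Remaining total for section C: 32283.36 − 27887.62 = 4395.74.
Divide by its size: 4395.74 / 51 = 86.1910... → 86.19.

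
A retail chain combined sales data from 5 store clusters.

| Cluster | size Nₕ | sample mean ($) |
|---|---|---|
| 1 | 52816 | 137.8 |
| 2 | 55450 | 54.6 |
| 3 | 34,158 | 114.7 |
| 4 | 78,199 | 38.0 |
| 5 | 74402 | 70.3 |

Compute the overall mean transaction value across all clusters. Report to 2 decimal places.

76.01

N = 52816 + 55450 + 34158 + 78199 + 74402 = 295025.
The stratified mean weights each stratum mean by its population share Nₕ/N.
Σ Nₕx̄ₕ = 52816·137.8 + 55450·54.6 + 34158·114.7 + 78199·38.0 + 74402·70.3 = 7278044.8 + 3027570 + 3917922.6 + 2971562 + 5230460.6 = 22425560.
Divide by N: 22425560 / 295025 = 76.0124... → 76.01.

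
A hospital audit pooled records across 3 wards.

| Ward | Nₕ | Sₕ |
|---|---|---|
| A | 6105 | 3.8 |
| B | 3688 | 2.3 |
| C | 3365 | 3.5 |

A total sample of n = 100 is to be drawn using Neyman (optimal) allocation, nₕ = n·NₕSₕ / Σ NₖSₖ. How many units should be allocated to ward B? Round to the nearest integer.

20

Σ NₕSₕ = 6105·3.8 + 3688·2.3 + 3365·3.5 = 43458.9.
Share for B: 8482.4/43458.9 = 0.19518.
n_B = 100 × 0.19518 = 19.518... → 20.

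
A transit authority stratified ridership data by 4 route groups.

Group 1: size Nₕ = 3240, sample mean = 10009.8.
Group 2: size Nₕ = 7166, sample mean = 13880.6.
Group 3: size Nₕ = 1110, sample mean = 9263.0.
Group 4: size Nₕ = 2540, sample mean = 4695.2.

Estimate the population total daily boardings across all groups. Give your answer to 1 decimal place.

1: 3240·10009.8 = 32431752
2: 7166·13880.6 = 99468379.6
3: 1110·9263.0 = 10281930
4: 2540·4695.2 = 11925808
τ̂ = Σ Nₕx̄ₕ = 154107869.6.

154107869.6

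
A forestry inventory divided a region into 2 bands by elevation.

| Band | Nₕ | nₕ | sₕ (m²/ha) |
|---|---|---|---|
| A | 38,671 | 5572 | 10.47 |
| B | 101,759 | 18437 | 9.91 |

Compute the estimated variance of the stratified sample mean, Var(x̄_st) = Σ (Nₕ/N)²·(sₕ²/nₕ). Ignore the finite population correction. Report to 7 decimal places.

N = 140430. Term for each stratum: Wₕ²sₕ²/nₕ.
Var(x̄_st) = 0.0014918779 + 0.0027969385 = 0.0042888164 → 0.0042888.

0.0042888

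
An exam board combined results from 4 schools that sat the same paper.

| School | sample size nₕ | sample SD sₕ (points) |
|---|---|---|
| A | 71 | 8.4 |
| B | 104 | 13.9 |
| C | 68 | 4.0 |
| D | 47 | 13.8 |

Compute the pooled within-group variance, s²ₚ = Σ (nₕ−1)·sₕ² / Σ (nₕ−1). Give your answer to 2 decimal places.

121.23

Degrees of freedom: 70 + 103 + 67 + 46 = 286.
Σ(nₕ−1)sₕ² = 70·70.56 + 103·193.21 + 67·16 + 46·190.44 = 34672.07.
s²ₚ = 34672.07 / 286 = 121.2310... → 121.23.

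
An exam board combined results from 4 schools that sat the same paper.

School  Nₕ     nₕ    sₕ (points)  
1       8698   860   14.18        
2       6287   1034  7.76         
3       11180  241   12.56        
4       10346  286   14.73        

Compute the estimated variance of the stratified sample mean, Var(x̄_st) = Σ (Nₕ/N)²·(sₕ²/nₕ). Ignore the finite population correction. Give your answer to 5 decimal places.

N = 36511. Term for each stratum: Wₕ²sₕ²/nₕ.
Var(x̄_st) = 0.01326922 + 0.00172680 + 0.06137597 + 0.06091678 = 0.13728877 → 0.13729.

0.13729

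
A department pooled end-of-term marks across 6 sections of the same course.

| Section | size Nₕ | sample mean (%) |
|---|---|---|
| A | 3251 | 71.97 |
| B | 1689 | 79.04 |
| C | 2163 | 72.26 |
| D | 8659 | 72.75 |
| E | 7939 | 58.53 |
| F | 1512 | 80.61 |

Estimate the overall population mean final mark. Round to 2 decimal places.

N = 3251 + 1689 + 2163 + 8659 + 7939 + 1512 = 25213.
Overall mean = Σ (Nₕ/N)·x̄ₕ — weight by population share, not a simple average.
Σ Nₕx̄ₕ = 3251·71.97 + 1689·79.04 + 2163·72.26 + 8659·72.75 + 7939·58.53 + 1512·80.61 = 233974.47 + 133498.56 + 156298.38 + 629942.25 + 464669.67 + 121882.32 = 1740265.65.
Divide by N: 1740265.65 / 25213 = 69.0226... → 69.02.

69.02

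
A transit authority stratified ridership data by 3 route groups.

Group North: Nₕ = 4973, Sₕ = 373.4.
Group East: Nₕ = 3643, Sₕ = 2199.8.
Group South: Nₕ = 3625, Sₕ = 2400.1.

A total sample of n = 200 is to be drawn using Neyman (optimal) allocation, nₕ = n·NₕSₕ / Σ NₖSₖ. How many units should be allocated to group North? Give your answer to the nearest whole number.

North: NₕSₕ = 4973·373.4 = 1856918.2
East: NₕSₕ = 3643·2199.8 = 8013871.4
South: NₕSₕ = 3625·2400.1 = 8700362.5
Σ NₕSₕ = 18571152.1.
n_North = 200·1856918.2/18571152.1 = 19.998... → 20.

20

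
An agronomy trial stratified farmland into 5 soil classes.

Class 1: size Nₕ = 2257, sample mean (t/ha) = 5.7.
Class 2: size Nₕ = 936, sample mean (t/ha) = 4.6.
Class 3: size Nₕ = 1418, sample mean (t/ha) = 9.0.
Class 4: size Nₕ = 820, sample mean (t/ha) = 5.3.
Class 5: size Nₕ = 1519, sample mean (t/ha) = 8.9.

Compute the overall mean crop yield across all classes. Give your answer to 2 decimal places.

N = 2257 + 936 + 1418 + 820 + 1519 = 6950.
The stratified mean weights each stratum mean by its population share Nₕ/N.
Σ Nₕx̄ₕ = 2257·5.7 + 936·4.6 + 1418·9.0 + 820·5.3 + 1519·8.9 = 12864.9 + 4305.6 + 12762 + 4346 + 13519.1 = 47797.6.
Divide by N: 47797.6 / 6950 = 6.8774... → 6.88.

6.88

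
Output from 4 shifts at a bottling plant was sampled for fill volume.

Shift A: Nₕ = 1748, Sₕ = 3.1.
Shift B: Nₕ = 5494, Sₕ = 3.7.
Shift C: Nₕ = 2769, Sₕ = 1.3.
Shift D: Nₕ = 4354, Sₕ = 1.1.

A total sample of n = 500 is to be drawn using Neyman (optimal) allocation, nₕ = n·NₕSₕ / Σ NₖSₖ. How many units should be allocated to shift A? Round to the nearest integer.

79

A: NₕSₕ = 1748·3.1 = 5418.8
B: NₕSₕ = 5494·3.7 = 20327.8
C: NₕSₕ = 2769·1.3 = 3599.7
D: NₕSₕ = 4354·1.1 = 4789.4
Σ NₕSₕ = 34135.7.
n_A = 500·5418.8/34135.7 = 79.371... → 79.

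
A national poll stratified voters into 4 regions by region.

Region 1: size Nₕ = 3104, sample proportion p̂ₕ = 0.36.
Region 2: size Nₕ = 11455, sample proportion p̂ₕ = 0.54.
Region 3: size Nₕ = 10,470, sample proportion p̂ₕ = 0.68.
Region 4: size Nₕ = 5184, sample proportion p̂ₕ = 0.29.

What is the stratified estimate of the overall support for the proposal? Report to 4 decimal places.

0.5271

Wₕ = Nₕ/N with N = 30213: 0.1027, 0.3791, 0.3465, 0.1716.
p̂_st = 0.1027·0.36 + 0.3791·0.54 + 0.3465·0.68 + 0.1716·0.29 ≈ 0.527127... → 0.5271.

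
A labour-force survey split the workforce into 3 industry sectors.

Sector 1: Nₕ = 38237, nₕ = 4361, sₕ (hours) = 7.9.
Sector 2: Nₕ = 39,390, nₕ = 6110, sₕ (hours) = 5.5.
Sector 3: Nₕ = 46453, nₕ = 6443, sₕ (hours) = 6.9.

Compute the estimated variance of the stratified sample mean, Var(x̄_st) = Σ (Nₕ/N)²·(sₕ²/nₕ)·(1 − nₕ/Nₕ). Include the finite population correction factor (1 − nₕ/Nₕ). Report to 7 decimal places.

N = 124080; Wₕ = Nₕ/N.
sector 1: (38237/124080)²·7.9²/4361·(1 − 4361/38237) = 0.0012040387
sector 2: (39390/124080)²·5.5²/6110·(1 − 6110/39390) = 0.0004215508
sector 3: (46453/124080)²·6.9²/6443·(1 − 6443/46453) = 0.0008920492
Sum = 0.0025176387 → 0.0025176.

0.0025176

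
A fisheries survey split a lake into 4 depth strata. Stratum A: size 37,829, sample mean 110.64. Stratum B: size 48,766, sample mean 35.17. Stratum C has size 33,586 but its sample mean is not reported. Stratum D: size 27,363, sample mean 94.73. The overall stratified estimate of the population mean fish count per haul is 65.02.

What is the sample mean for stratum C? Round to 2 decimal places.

Σ Nₕx̄ₕ = N·μ, so 33586·x̄_C = 147544·65.02 − (37829·110.64 + 48766·35.17 + 27363·94.73).
= 9593310.88 − 8492597.77 = 1100713.11.
x̄_C = 1100713.11 / 33586 = 32.7730... → 32.77.

32.77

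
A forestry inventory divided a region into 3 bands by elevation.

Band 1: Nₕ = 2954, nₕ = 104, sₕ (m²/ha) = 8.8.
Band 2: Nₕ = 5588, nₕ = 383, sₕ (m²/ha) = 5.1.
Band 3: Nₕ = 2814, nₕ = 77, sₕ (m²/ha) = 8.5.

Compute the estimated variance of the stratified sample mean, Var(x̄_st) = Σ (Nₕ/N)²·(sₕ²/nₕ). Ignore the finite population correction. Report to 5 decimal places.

0.12445

N = 11356. Term for each stratum: Wₕ²sₕ²/nₕ.
Var(x̄_st) = 0.05038511 + 0.01644385 + 0.05761619 = 0.12444516 → 0.12445.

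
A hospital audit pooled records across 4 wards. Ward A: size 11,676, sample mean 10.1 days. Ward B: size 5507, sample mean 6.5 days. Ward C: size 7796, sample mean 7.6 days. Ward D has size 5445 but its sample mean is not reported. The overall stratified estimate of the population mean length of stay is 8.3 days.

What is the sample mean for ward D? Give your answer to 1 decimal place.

Σ Nₕx̄ₕ = N·μ, so 5445·x̄_D = 30424·8.3 − (11676·10.1 + 5507·6.5 + 7796·7.6).
= 252519.2 − 212972.7 = 39546.5.
x̄_D = 39546.5 / 5445 = 7.263... → 7.3.

7.3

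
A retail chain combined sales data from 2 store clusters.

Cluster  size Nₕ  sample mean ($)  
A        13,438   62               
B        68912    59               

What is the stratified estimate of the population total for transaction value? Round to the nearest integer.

Population total = Σ Nₕ·x̄ₕ (each stratum's size times its mean).
13438·62 + 68912·59 = 833156 + 4065808 = 4898964.

4898964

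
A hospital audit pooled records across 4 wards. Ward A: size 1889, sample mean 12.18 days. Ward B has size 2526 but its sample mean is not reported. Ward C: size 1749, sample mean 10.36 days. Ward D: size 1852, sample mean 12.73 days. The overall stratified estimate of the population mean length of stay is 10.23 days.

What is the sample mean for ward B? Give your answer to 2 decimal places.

6.85

Σ Nₕx̄ₕ = N·μ, so 2526·x̄_B = 8016·10.23 − (1889·12.18 + 1749·10.36 + 1852·12.73).
= 82003.68 − 64703.62 = 17300.06.
x̄_B = 17300.06 / 2526 = 6.8488... → 6.85.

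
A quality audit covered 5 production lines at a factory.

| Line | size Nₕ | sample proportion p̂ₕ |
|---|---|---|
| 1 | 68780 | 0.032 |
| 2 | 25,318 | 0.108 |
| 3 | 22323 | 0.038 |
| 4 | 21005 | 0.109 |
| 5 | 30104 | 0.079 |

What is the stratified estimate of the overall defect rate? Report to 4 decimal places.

0.0624

N = 68780 + 25318 + 22323 + 21005 + 30104 = 167530.
Overall proportion = Σ (Nₕ/N)·p̂ₕ.
Σ Nₕp̂ₕ = 2200.96 + 2734.344 + 848.274 + 2289.545 + 2378.216 = 10451.339.
10451.339 / 167530 = 0.062385... → 0.0624.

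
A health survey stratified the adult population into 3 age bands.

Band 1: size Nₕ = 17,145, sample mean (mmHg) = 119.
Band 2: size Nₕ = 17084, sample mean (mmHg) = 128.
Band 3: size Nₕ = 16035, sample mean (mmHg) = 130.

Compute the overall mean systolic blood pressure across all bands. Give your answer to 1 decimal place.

125.6

N = 17145 + 17084 + 16035 = 50264.
Overall mean = Σ (Nₕ/N)·x̄ₕ — weight by population share, not a simple average.
Σ Nₕx̄ₕ = 17145·119 + 17084·128 + 16035·130 = 2040255 + 2186752 + 2084550 = 6311557.
Divide by N: 6311557 / 50264 = 125.568... → 125.6.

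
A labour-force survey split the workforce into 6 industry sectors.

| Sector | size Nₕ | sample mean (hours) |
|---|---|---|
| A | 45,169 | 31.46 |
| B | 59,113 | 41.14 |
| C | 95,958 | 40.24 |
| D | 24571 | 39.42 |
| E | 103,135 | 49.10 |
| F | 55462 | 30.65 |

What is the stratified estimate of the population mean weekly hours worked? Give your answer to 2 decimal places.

40.29

N = 45169 + 59113 + 95958 + 24571 + 103135 + 55462 = 383408.
Weight each subgroup mean by Nₕ/N and sum.
Σ Nₕx̄ₕ = 45169·31.46 + 59113·41.14 + 95958·40.24 + 24571·39.42 + 103135·49.10 + 55462·30.65 = 1421016.74 + 2431908.82 + 3861349.92 + 968588.82 + 5063928.5 + 1699910.3 = 15446703.1.
Divide by N: 15446703.1 / 383408 = 40.2879... → 40.29.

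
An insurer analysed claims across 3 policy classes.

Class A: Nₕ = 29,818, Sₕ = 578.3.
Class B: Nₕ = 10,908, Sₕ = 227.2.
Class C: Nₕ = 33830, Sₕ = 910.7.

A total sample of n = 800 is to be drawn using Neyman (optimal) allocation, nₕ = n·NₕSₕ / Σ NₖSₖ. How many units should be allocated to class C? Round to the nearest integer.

A: NₕSₕ = 29818·578.3 = 17243749.4
B: NₕSₕ = 10908·227.2 = 2478297.6
C: NₕSₕ = 33830·910.7 = 30808981
Σ NₕSₕ = 50531028.
n_C = 800·30808981/50531028 = 487.763... → 488.

488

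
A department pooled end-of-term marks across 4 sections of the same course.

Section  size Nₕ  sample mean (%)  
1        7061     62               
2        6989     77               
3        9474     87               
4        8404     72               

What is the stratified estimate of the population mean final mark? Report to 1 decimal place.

x̄_st = (Σ Nₕx̄ₕ) / (Σ Nₕ) = (7061·62 + 6989·77 + 9474·87 + 8404·72) / 31928
= 2405261 / 31928 = 75.334... → 75.3.

75.3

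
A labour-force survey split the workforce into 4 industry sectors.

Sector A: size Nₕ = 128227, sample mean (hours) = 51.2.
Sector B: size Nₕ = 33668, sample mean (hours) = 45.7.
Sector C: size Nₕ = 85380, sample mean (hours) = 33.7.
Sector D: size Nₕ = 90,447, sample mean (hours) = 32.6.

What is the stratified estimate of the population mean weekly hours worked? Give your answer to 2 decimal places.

41.25

N = 128227 + 33668 + 85380 + 90447 = 337722.
Overall mean = Σ (Nₕ/N)·x̄ₕ — weight by population share, not a simple average.
Σ Nₕx̄ₕ = 128227·51.2 + 33668·45.7 + 85380·33.7 + 90447·32.6 = 6565222.4 + 1538627.6 + 2877306 + 2948572.2 = 13929728.2.
Divide by N: 13929728.2 / 337722 = 41.2461... → 41.25.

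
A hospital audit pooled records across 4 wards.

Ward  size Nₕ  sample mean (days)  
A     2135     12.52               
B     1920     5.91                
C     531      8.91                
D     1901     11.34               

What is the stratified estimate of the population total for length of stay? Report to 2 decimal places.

Estimate total by summing Nₕ·x̄ₕ over strata.
2135·12.52 + 1920·5.91 + 531·8.91 + 1901·11.34 = 26730.2 + 11347.2 + 4731.21 + 21557.34 = 64365.95.

64365.95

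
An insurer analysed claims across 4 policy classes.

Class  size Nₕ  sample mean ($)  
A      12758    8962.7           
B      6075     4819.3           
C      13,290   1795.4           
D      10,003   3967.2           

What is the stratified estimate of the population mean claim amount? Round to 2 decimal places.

x̄_st = (Σ Nₕx̄ₕ) / (Σ Nₕ) = (12758·8962.7 + 6075·4819.3 + 13290·1795.4 + 10003·3967.2) / 42126
= 207168141.7 / 42126 = 4917.8213... → 4917.82.

4917.82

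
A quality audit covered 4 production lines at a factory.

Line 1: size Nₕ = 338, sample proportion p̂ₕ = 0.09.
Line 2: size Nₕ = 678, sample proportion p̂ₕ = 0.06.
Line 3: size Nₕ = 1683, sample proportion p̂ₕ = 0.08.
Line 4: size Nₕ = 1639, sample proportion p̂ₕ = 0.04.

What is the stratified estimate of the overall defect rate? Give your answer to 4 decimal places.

Wₕ = Nₕ/N with N = 4338: 0.0779, 0.1563, 0.3880, 0.3778.
p̂_st = 0.0779·0.09 + 0.1563·0.06 + 0.3880·0.08 + 0.3778·0.04 ≈ 0.062540... → 0.0625.

0.0625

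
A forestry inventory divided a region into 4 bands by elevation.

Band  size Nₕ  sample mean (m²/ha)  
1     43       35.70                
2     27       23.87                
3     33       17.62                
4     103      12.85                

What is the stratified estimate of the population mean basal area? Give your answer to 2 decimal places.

x̄_st = (Σ Nₕx̄ₕ) / (Σ Nₕ) = (43·35.70 + 27·23.87 + 33·17.62 + 103·12.85) / 206
= 4084.6 / 206 = 19.8282... → 19.83.

19.83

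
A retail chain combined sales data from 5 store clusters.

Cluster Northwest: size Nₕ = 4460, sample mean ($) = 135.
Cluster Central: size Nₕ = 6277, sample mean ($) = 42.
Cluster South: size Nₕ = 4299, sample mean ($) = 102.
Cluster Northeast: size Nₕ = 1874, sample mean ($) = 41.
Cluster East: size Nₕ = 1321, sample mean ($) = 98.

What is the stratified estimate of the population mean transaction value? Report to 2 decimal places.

82.85

N = 18231; weights Wₕ = Nₕ/N = (0.2446, 0.3443, 0.2358, 0.1028, 0.0725).
x̄_st = Σ Wₕ·x̄ₕ = 0.2446·135 + 0.3443·42 + 0.2358·102 + 0.1028·41 + 0.0725·98 ≈ 82.8547...
→ 82.85.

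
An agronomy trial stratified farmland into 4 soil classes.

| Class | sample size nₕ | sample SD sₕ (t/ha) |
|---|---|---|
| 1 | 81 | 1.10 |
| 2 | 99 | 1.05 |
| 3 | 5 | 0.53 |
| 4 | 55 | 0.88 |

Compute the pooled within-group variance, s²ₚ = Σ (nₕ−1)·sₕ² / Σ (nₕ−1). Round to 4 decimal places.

1.0499

Degrees of freedom: 80 + 98 + 4 + 54 = 236.
Σ(nₕ−1)sₕ² = 80·1.21 + 98·1.1025 + 4·0.2809 + 54·0.7744 = 247.7862.
s²ₚ = 247.7862 / 236 = 1.049942... → 1.0499.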